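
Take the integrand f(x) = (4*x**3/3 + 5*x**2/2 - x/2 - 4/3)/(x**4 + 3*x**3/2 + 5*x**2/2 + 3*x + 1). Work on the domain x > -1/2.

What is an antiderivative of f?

An antiderivative is F(x) = (-10*log(x + 1/2) - 4*log(x + 1) + 19*log(x**2 + 2))/18.

Factor the denominator (3*(x + 1)*(2*x + 1)*(x**2 + 2)) and decompose: f = 19*x/(9*(x**2 + 2)) - 10/(9*(2*x + 1)) - 2/(9*(x + 1)); each piece integrates to a log, atan, or power term.
Check: d/dx[(-10*log(x + 1/2) - 4*log(x + 1) + 19*log(x**2 + 2))/18] = (8*x**3 + 15*x**2 - 3*x - 8)/(6*x**4 + 9*x**3 + 15*x**2 + 18*x + 6), which equals f(x).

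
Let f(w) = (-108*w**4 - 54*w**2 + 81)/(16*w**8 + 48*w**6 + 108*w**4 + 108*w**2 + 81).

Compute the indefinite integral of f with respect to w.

f has the shape u'v + uv' for u = 3*w/2 and v = 1/(2*w**4/3 + w**2 + 3/2) — it is the derivative of the product u*v.
Check: d/dw[3*w/(2*(2*w**4/3 + w**2 + 3/2))] = (-108*w**4 - 54*w**2 + 81)/(16*w**8 + 48*w**6 + 108*w**4 + 108*w**2 + 81) = f(w).

F(w) = 3*w/(2*(2*w**4/3 + w**2 + 3/2)) + C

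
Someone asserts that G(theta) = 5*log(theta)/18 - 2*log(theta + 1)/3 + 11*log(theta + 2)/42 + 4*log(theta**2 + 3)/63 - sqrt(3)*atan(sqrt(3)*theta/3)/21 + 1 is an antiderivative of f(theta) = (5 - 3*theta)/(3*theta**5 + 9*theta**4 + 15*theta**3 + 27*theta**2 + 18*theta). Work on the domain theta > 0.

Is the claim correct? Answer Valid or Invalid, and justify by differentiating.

d/dtheta[G] = (5 - 3*theta)/(3*theta**5 + 9*theta**4 + 15*theta**3 + 27*theta**2 + 18*theta)
This equals f(theta) exactly, so the claim holds.

Valid - the claim checks out under differentiation.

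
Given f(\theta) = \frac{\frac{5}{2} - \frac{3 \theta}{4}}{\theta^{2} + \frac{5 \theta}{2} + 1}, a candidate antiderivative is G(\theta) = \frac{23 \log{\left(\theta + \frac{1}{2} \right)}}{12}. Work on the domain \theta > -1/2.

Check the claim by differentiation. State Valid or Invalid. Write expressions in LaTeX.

d/d\theta[G] = \frac{23}{12 \theta + 6}
d/d\theta[G] - f(\theta) = \frac{8}{3 \theta + 6} != 0.

Invalid: d/d\theta[G] - f = \frac{8}{3 \theta + 6}, which is not 0.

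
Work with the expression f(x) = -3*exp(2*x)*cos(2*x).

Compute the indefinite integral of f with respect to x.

A candidate is checked by its d/dx: the result must match f(x).
Check: d/dx[-3*exp(2*x)*sin(2*x)/4 - 3*exp(2*x)*cos(2*x)/4] = -3*exp(2*x)*cos(2*x) = f(x).

F(x) = -3*exp(2*x)*sin(2*x)/4 - 3*exp(2*x)*cos(2*x)/4 + C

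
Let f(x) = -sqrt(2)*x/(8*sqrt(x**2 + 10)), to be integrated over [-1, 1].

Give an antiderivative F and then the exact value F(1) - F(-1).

Antiderivative: F(x) = -sqrt(x**2/2 + 5)/4; value = 0

The substitution u = x**2/2 + 5 works: f is exactly (dF/du)*(du/dx) for that inner function.
F(x) = -sqrt(x**2/2 + 5)/4 is an antiderivative of f.
Check: d/dx[-sqrt(x**2/2 + 5)/4] = -sqrt(2)*x/(8*sqrt(x**2 + 10)) = f(x).
F(1) = -sqrt(22)/8; F(-1) = -sqrt(22)/8.
Integral = F(1) - F(-1) = 0.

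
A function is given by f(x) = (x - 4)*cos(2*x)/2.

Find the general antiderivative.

F(x) = x*sin(2*x)/4 - sin(2*x) + cos(2*x)/8 + C

Whatever form F(x) takes, F'(x) = f(x) is non-negotiable.
Check: d/dx[x*sin(2*x)/4 - sin(2*x) + cos(2*x)/8] = x*cos(2*x)/2 - 2*cos(2*x), which equals f(x).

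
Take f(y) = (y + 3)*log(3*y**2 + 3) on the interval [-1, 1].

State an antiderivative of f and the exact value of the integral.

A first test for any F(y): its y-derivative must equal f(y) identically.
F(y) = y**2*log(3*y**2 + 3)/2 - y**2/2 + 3*y*log(3*y**2 + 3) - 6*y + log(y**2 + 1)/2 + 6*atan(y) is an antiderivative of f.
Check: d/dy[y**2*log(3*y**2 + 3)/2 - y**2/2 + 3*y*log(3*y**2 + 3) - 6*y + log(y**2 + 1)/2 + 6*atan(y)] = y*log(y**2 + 1) + y*log(3) + 3*log(y**2 + 1) + 3*log(3), which equals f(y).
F(1) = -13/2 + log(2)/2 + 3*pi/2 + 7*log(6)/2; F(-1) = -3*pi/2 - 5*log(6)/2 + log(2)/2 + 11/2.
Integral = F(1) - F(-1) = -12 + 3*pi + 6*log(6).

Antiderivative: F(y) = y**2*log(3*y**2 + 3)/2 - y**2/2 + 3*y*log(3*y**2 + 3) - 6*y + log(y**2 + 1)/2 + 6*atan(y); value = -12 + 3*pi + 6*log(6)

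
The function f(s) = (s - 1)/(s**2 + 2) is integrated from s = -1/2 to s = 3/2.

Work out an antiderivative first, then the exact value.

Antiderivative: F(s) = (log(s**2 + 2) - sqrt(2)*atan(sqrt(2)*s/2))/2; value = -sqrt(2)*atan(3*sqrt(2)/4)/2 - log(9/4)/2 - sqrt(2)*atan(sqrt(2)/4)/2 + log(17/4)/2

A first test for any F(s): its s-derivative must equal f(s) identically.
F(s) = (log(s**2 + 2) - sqrt(2)*atan(sqrt(2)*s/2))/2 is an antiderivative of f.
Check: d/ds[(log(s**2 + 2) - sqrt(2)*atan(sqrt(2)*s/2))/2] = (s - 1)/(s**2 + 2) = f(s).
F(3/2) = -sqrt(2)*atan(3*sqrt(2)/4)/2 + log(17/4)/2; F(-1/2) = sqrt(2)*atan(sqrt(2)/4)/2 + log(9/4)/2.
Integral = F(3/2) - F(-1/2) = -sqrt(2)*atan(3*sqrt(2)/4)/2 - log(9/4)/2 - sqrt(2)*atan(sqrt(2)/4)/2 + log(17/4)/2.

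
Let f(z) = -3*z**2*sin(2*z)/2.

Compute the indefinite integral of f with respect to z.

F(z) = 3*z**2*cos(2*z)/4 - 3*z*sin(2*z)/4 - 3*cos(2*z)/8 + C

Recover f(z) by differentiating a candidate F(z); any mismatch rules it out.
Check: d/dz[3*z**2*cos(2*z)/4 - 3*z*sin(2*z)/4 - 3*cos(2*z)/8] = -3*z**2*sin(2*z)/2 = f(z).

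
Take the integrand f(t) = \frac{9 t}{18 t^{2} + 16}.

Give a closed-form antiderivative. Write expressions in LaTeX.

f matches the chain-rule pattern g'(h)*h' with inner function h(t) = \frac{3 t^{2}}{2} + \frac{4}{3}; substituting u = h(t) collapses the integral.
Check: d/dt[\frac{\log{\left(\frac{3 t^{2}}{2} + \frac{4}{3} \right)}}{4}] = \frac{9 t}{18 t^{2} + 16} = f(t).

An antiderivative is F(t) = \frac{\log{\left(\frac{3 t^{2}}{2} + \frac{4}{3} \right)}}{4}.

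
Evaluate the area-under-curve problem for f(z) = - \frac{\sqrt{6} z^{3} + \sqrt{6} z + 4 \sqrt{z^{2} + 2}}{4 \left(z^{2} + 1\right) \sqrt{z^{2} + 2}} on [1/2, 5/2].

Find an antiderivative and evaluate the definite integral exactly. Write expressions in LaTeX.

Since d/dz undoes antidifferentiation here, F'(z) = f(z) is required of F(z).
F(z) = - \frac{\sqrt{\frac{3 z^{2}}{2} + 3}}{2} - \operatorname{atan}{\left(z \right)} is an antiderivative of f.
Check: d/dz[- \frac{\sqrt{\frac{3 z^{2}}{2} + 3}}{2} - \operatorname{atan}{\left(z \right)}] = \frac{- \sqrt{6} z^{3} - \sqrt{6} z - 4 \sqrt{z^{2} + 2}}{4 z^{2} \sqrt{z^{2} + 2} + 4 \sqrt{z^{2} + 2}}, which equals f(z).
F(5/2) = - \frac{3 \sqrt{22}}{8} - \operatorname{atan}{\left(\frac{5}{2} \right)}; F(1/2) = - \frac{3 \sqrt{6}}{8} - \operatorname{atan}{\left(\frac{1}{2} \right)}.
Integral = F(5/2) - F(1/2) = - \frac{3 \sqrt{22}}{8} - \operatorname{atan}{\left(\frac{5}{2} \right)} + \operatorname{atan}{\left(\frac{1}{2} \right)} + \frac{3 \sqrt{6}}{8}.

Antiderivative: F(z) = - \frac{\sqrt{\frac{3 z^{2}}{2} + 3}}{2} - \operatorname{atan}{\left(z \right)}; value = - \frac{3 \sqrt{22}}{8} - \operatorname{atan}{\left(\frac{5}{2} \right)} + \operatorname{atan}{\left(\frac{1}{2} \right)} + \frac{3 \sqrt{6}}{8}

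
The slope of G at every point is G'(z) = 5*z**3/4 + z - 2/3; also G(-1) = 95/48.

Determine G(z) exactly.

G(z) = 5*z**4/16 + z**2/2 - 2*z/3 + 1/2

Integrate term by term and add the pieces.
A general antiderivative is 5*z**4/16 + z**2/2 - 2*z/3 + C.
The condition gives C = 95/48 - (71/48) = 1/2.
So G(z) = 5*z**4/16 + z**2/2 - 2*z/3 + 1/2.
Check: d/dz[5*z**4/16 + z**2/2 - 2*z/3 + 1/2] = 5*z**3/4 + z - 2/3 = G'(z).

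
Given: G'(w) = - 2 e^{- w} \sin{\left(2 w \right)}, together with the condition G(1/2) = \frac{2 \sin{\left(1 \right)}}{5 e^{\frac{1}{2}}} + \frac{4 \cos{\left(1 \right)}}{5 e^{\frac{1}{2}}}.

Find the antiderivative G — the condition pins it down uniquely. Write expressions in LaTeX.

A first test for any G(w): its w-derivative must equal the given G'(w).
A general antiderivative is \frac{2 e^{- w} \sin{\left(2 w \right)}}{5} + \frac{4 e^{- w} \cos{\left(2 w \right)}}{5} + C.
The condition gives C = \frac{2 \sin{\left(1 \right)}}{5 e^{\frac{1}{2}}} + \frac{4 \cos{\left(1 \right)}}{5 e^{\frac{1}{2}}} - (\frac{2 \sin{\left(1 \right)}}{5 e^{\frac{1}{2}}} + \frac{4 \cos{\left(1 \right)}}{5 e^{\frac{1}{2}}}) = 0.
So G(w) = \frac{2 e^{- w} \sin{\left(2 w \right)}}{5} + \frac{4 e^{- w} \cos{\left(2 w \right)}}{5}.
Check: d/dw[\frac{2 e^{- w} \sin{\left(2 w \right)}}{5} + \frac{4 e^{- w} \cos{\left(2 w \right)}}{5}] = - 2 e^{- w} \sin{\left(2 w \right)} = G'(w).

G(w) = \frac{2 e^{- w} \sin{\left(2 w \right)}}{5} + \frac{4 e^{- w} \cos{\left(2 w \right)}}{5}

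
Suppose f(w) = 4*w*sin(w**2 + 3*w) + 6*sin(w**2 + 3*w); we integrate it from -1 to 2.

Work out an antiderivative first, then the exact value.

Antiderivative: F(w) = -2*cos(w**2 + 3*w); value = 2*cos(2) - 2*cos(10)

The substitution u = w**2 + 3*w works: f is exactly (dF/du)*(du/dw) for that inner function.
F(w) = -2*cos(w**2 + 3*w) is an antiderivative of f.
Check: d/dw[-2*cos(w**2 + 3*w)] = 4*w*sin(w**2 + 3*w) + 6*sin(w**2 + 3*w) = f(w).
F(2) = -2*cos(10); F(-1) = -2*cos(2).
Integral = F(2) - F(-1) = 2*cos(2) - 2*cos(10).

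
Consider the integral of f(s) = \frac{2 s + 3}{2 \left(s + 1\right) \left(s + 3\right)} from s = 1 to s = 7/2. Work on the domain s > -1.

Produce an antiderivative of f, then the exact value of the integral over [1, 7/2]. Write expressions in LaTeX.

Factor the denominator (2 \left(s + 1\right) \left(s + 3\right)) and decompose: f = \frac{3}{4 \left(s + 3\right)} + \frac{1}{4 \left(s + 1\right)}; each piece integrates to a log, atan, or power term.
F(s) = \frac{\log{\left(s + 1 \right)}}{4} + \frac{3 \log{\left(s + 3 \right)}}{4} is an antiderivative of f.
Check: d/ds[\frac{\log{\left(s + 1 \right)}}{4} + \frac{3 \log{\left(s + 3 \right)}}{4}] = \frac{2 s + 3}{2 s^{2} + 8 s + 6}, which equals f(s).
F(7/2) = \frac{\log{\left(\frac{9}{2} \right)}}{4} + \frac{3 \log{\left(\frac{13}{2} \right)}}{4}; F(1) = \frac{\log{\left(2 \right)}}{4} + \frac{3 \log{\left(4 \right)}}{4}.
Integral = F(7/2) - F(1) = - \frac{3 \log{\left(4 \right)}}{4} - \frac{\log{\left(2 \right)}}{4} + \frac{\log{\left(\frac{9}{2} \right)}}{4} + \frac{3 \log{\left(\frac{13}{2} \right)}}{4}.

Antiderivative: F(s) = \frac{\log{\left(s + 1 \right)}}{4} + \frac{3 \log{\left(s + 3 \right)}}{4}; value = - \frac{3 \log{\left(4 \right)}}{4} - \frac{\log{\left(2 \right)}}{4} + \frac{\log{\left(\frac{9}{2} \right)}}{4} + \frac{3 \log{\left(\frac{13}{2} \right)}}{4}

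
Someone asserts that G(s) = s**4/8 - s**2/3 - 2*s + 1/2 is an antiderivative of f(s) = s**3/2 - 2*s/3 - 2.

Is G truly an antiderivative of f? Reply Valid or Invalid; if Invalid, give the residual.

Valid: G'(s) = f(s).

d/ds[G] = s**3/2 - 2*s/3 - 2
This equals f(s) exactly, so the claim holds.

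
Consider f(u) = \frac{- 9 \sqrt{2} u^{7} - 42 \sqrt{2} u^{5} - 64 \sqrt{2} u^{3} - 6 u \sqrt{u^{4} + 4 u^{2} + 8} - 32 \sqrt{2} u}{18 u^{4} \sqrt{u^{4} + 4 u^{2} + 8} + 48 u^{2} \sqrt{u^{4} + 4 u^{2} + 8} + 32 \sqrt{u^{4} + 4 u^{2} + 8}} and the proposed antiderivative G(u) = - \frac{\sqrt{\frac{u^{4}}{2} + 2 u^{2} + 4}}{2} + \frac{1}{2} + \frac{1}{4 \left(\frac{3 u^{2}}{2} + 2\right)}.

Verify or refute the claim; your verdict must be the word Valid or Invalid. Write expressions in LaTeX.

Valid - the claim checks out under differentiation.

d/du[G] = \frac{- 9 \sqrt{2} u^{7} - 42 \sqrt{2} u^{5} - 64 \sqrt{2} u^{3} - 6 u \sqrt{u^{4} + 4 u^{2} + 8} - 32 \sqrt{2} u}{18 u^{4} \sqrt{u^{4} + 4 u^{2} + 8} + 48 u^{2} \sqrt{u^{4} + 4 u^{2} + 8} + 32 \sqrt{u^{4} + 4 u^{2} + 8}}
This equals f(u) exactly, so the claim holds.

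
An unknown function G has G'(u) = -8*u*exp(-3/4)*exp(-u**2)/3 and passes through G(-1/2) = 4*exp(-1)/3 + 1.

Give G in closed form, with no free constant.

G'(u) matches the chain-rule pattern g'(h)*h' with inner function h(u) = -u**2 - 3/4; substituting w = h(u) collapses the integral.
A general antiderivative is 4*exp(-u**2 - 3/4)/3 + C.
The condition gives C = 4*exp(-1)/3 + 1 - (4*exp(-1)/3) = 1.
So G(u) = 4*exp(-u**2 - 3/4)/3 + 1.
Check: d/du[4*exp(-u**2 - 3/4)/3 + 1] = -8*u*exp(-3/4)*exp(-u**2)/3 = G'(u).

G(u) = 4*exp(-u**2 - 3/4)/3 + 1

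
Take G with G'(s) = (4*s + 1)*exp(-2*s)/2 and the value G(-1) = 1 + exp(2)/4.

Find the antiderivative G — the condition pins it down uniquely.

G(s) = (-4*s + 4*exp(2*s) - 3)*exp(-2*s)/4

G'(s) has the shape u'v + uv' for u = -s - 3/4 and v = exp(-2*s) — it is the derivative of the product u*v.
A general antiderivative is (-4*s - 3)*exp(-2*s)/4 + C.
The condition gives C = 1 + exp(2)/4 - (exp(2)/4) = 1.
So G(s) = (-4*s + 4*exp(2*s) - 3)*exp(-2*s)/4.
Check: d/ds[(-4*s + 4*exp(2*s) - 3)*exp(-2*s)/4] = (4*s + 1)*exp(-2*s)/2 = G'(s).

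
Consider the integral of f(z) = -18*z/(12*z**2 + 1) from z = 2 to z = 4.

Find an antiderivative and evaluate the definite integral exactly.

Antiderivative: F(z) = -3*log(4*z**2 + 1/3)/4; value = -3*log(193/3)/4 + 3*log(49/3)/4

The substitution u = 4*z**2 + 1/3 works: f is exactly (dF/du)*(du/dz) for that inner function.
F(z) = -3*log(4*z**2 + 1/3)/4 is an antiderivative of f.
Check: d/dz[-3*log(4*z**2 + 1/3)/4] = -18*z/(12*z**2 + 1) = f(z).
F(4) = -3*log(193/3)/4; F(2) = -3*log(49/3)/4.
Integral = F(4) - F(2) = -3*log(193/3)/4 + 3*log(49/3)/4.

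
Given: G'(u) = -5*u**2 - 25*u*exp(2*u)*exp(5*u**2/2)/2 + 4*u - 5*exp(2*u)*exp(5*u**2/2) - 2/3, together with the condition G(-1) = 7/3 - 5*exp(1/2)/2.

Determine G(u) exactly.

G(u) = -(10*u**3 - 12*u**2 + 4*u + 15*exp(2*u)*exp(5*u**2/2) + 12)/6

Integrate term by term and add the pieces.
A general antiderivative is -5*u**3/3 + 2*u**2 - 2*u/3 - 5*exp(5*u**2/2 + 2*u)/2 - 2 + C.
The condition gives C = 7/3 - 5*exp(1/2)/2 - (7/3 - 5*exp(1/2)/2) = 0.
So G(u) = -(10*u**3 - 12*u**2 + 4*u + 15*exp(2*u)*exp(5*u**2/2) + 12)/6.
Check: d/du[-(10*u**3 - 12*u**2 + 4*u + 15*exp(2*u)*exp(5*u**2/2) + 12)/6] = -5*u**2 - 25*u*exp(2*u)*exp(5*u**2/2)/2 + 4*u - 5*exp(2*u)*exp(5*u**2/2) - 2/3 = G'(u).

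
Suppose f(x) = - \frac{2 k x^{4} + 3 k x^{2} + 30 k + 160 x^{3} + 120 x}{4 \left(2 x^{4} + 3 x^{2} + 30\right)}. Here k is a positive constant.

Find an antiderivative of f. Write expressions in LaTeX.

A first test for any F(x): its x-derivative must equal f(x) identically.
Check: d/dx[- \frac{k x}{4} - 5 \log{\left(\frac{x^{4}}{3} + \frac{x^{2}}{2} + 5 \right)}] = \frac{- 2 k x^{4} - 3 k x^{2} - 30 k - 160 x^{3} - 120 x}{8 x^{4} + 12 x^{2} + 120}, which equals f(x).

An antiderivative is F(x) = - \frac{k x}{4} - 5 \log{\left(\frac{x^{4}}{3} + \frac{x^{2}}{2} + 5 \right)}.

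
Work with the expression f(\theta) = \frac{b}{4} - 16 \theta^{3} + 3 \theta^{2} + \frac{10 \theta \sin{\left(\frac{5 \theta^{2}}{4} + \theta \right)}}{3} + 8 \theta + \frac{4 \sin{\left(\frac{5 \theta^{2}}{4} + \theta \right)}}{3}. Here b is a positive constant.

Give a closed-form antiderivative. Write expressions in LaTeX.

An antiderivative is F(\theta) = \frac{3 b \theta - 48 \theta^{4} + 12 \theta^{3} + 48 \theta^{2} - 16 \cos{\left(\frac{5 \theta^{2}}{4} + \theta \right)} - 24}{12}.

The integrand splits into summands that can be handled one at a time.
Check: d/d\theta[\frac{3 b \theta - 48 \theta^{4} + 12 \theta^{3} + 48 \theta^{2} - 16 \cos{\left(\frac{5 \theta^{2}}{4} + \theta \right)} - 24}{12}] = \frac{b}{4} - 16 \theta^{3} + 3 \theta^{2} + \frac{10 \theta \sin{\left(\frac{5 \theta^{2}}{4} + \theta \right)}}{3} + 8 \theta + \frac{4 \sin{\left(\frac{5 \theta^{2}}{4} + \theta \right)}}{3} = f(\theta).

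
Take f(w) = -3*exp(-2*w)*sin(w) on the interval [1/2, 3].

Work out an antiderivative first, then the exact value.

Antiderivative: F(w) = 6*exp(-2*w)*sin(w)/5 + 3*exp(-2*w)*cos(w)/5; value = -6*exp(-1)*sin(1/2)/5 - 3*exp(-1)*cos(1/2)/5 + 3*exp(-6)*cos(3)/5 + 6*exp(-6)*sin(3)/5

Check any antiderivative F(w) by computing F'(w) and comparing it with f(w).
F(w) = 6*exp(-2*w)*sin(w)/5 + 3*exp(-2*w)*cos(w)/5 is an antiderivative of f.
Check: d/dw[6*exp(-2*w)*sin(w)/5 + 3*exp(-2*w)*cos(w)/5] = -3*exp(-2*w)*sin(w) = f(w).
F(3) = 3*exp(-6)*cos(3)/5 + 6*exp(-6)*sin(3)/5; F(1/2) = 3*exp(-1)*cos(1/2)/5 + 6*exp(-1)*sin(1/2)/5.
Integral = F(3) - F(1/2) = -6*exp(-1)*sin(1/2)/5 - 3*exp(-1)*cos(1/2)/5 + 3*exp(-6)*cos(3)/5 + 6*exp(-6)*sin(3)/5.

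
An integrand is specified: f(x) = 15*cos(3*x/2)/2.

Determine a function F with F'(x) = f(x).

Recover f(x) by differentiating a candidate F(x); any mismatch rules it out.
Check: d/dx[5*sin(3*x/2)] = 15*cos(3*x/2)/2 = f(x).

An antiderivative is F(x) = 5*sin(3*x/2).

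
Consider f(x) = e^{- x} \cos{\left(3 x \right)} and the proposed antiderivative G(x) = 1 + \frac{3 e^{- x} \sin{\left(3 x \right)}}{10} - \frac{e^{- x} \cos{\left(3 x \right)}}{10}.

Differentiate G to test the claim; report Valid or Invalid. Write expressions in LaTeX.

Valid - the claim checks out under differentiation.

d/dx[G] = e^{- x} \cos{\left(3 x \right)}
This equals f(x) exactly, so the claim holds.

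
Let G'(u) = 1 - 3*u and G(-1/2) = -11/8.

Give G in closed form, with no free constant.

Whatever form G(u) takes, its d/du must return the stated G'(u).
A general antiderivative is -3*u**2/2 + u - 1 + C.
The condition gives C = -11/8 - (-15/8) = 1/2.
So G(u) = -3*u**2/2 + u - 1/2.
Check: d/du[-3*u**2/2 + u - 1/2] = 1 - 3*u = G'(u).

G(u) = -3*u**2/2 + u - 1/2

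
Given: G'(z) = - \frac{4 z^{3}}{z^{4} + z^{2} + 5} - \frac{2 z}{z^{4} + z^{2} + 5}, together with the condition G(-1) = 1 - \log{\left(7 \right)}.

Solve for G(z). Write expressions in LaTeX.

G'(z) matches the chain-rule pattern g'(h)*h' with inner function h(z) = z^{4} + z^{2} + 5; substituting u = h(z) collapses the integral.
A general antiderivative is - \log{\left(z^{4} + z^{2} + 5 \right)} + C.
The condition gives C = 1 - \log{\left(7 \right)} - (- \log{\left(7 \right)}) = 1.
So G(z) = 1 - \log{\left(z^{4} + z^{2} + 5 \right)}.
Check: d/dz[1 - \log{\left(z^{4} + z^{2} + 5 \right)}] = \frac{- 4 z^{3} - 2 z}{z^{4} + z^{2} + 5}, which equals G'(z).

G(z) = 1 - \log{\left(z^{4} + z^{2} + 5 \right)}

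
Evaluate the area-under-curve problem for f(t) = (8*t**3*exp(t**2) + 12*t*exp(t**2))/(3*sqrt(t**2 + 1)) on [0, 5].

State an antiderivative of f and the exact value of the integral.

Antiderivative: F(t) = 4*sqrt(t**2 + 1)*exp(t**2)/3; value = -4/3 + 4*sqrt(26)*exp(25)/3

f has the shape u'v + uv' for u = 4*sqrt(t**2 + 1)/3 and v = exp(t**2) — it is the derivative of the product u*v.
F(t) = 4*sqrt(t**2 + 1)*exp(t**2)/3 is an antiderivative of f.
Check: d/dt[4*sqrt(t**2 + 1)*exp(t**2)/3] = (8*t**3*exp(t**2) + 12*t*exp(t**2))/(3*sqrt(t**2 + 1)) = f(t).
F(5) = 4*sqrt(26)*exp(25)/3; F(0) = 4/3.
Integral = F(5) - F(0) = -4/3 + 4*sqrt(26)*exp(25)/3.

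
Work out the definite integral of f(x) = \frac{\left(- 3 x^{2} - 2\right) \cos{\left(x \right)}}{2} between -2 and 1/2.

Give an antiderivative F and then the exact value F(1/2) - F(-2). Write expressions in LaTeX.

Check any antiderivative F(x) by computing F'(x) and comparing it with f(x).
F(x) = \frac{- 3 x^{2} \sin{\left(x \right)} - 6 x \cos{\left(x \right)} + 4 \sin{\left(x \right)}}{2} is an antiderivative of f.
Check: d/dx[\frac{- 3 x^{2} \sin{\left(x \right)} - 6 x \cos{\left(x \right)} + 4 \sin{\left(x \right)}}{2}] = - \frac{3 x^{2} \cos{\left(x \right)}}{2} - \cos{\left(x \right)}, which equals f(x).
F(1/2) = - \frac{3 \cos{\left(\frac{1}{2} \right)}}{2} + \frac{13 \sin{\left(\frac{1}{2} \right)}}{8}; F(-2) = 6 \cos{\left(2 \right)} + 4 \sin{\left(2 \right)}.
Integral = F(1/2) - F(-2) = - 4 \sin{\left(2 \right)} - \frac{3 \cos{\left(\frac{1}{2} \right)}}{2} + \frac{13 \sin{\left(\frac{1}{2} \right)}}{8} - 6 \cos{\left(2 \right)}.

Antiderivative: F(x) = \frac{- 3 x^{2} \sin{\left(x \right)} - 6 x \cos{\left(x \right)} + 4 \sin{\left(x \right)}}{2}; value = - 4 \sin{\left(2 \right)} - \frac{3 \cos{\left(\frac{1}{2} \right)}}{2} + \frac{13 \sin{\left(\frac{1}{2} \right)}}{8} - 6 \cos{\left(2 \right)}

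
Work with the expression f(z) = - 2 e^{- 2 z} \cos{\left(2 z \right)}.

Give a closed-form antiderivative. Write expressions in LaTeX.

An antiderivative is F(z) = \frac{\left(- \sin{\left(2 z \right)} + \cos{\left(2 z \right)}\right) e^{- 2 z}}{2}.

A candidate is checked by its d/dz: the result must match f(z).
Check: d/dz[\frac{\left(- \sin{\left(2 z \right)} + \cos{\left(2 z \right)}\right) e^{- 2 z}}{2}] = - 2 e^{- 2 z} \cos{\left(2 z \right)} = f(z).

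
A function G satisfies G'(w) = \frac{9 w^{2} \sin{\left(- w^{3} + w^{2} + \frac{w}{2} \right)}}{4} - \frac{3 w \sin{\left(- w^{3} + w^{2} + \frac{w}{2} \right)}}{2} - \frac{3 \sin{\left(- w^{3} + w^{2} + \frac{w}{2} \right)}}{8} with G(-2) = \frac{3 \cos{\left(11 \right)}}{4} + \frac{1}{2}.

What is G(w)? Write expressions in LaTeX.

The substitution u = - w^{3} + w^{2} + \frac{w}{2} works: G'(w) is exactly (dG/du)*(du/dw) for that inner function.
A general antiderivative is \frac{3 \cos{\left(- w^{3} + w^{2} + \frac{w}{2} \right)}}{4} + C.
The condition gives C = \frac{3 \cos{\left(11 \right)}}{4} + \frac{1}{2} - (\frac{3 \cos{\left(11 \right)}}{4}) = \frac{1}{2}.
So G(w) = \frac{3 \cos{\left(- w^{3} + w^{2} + \frac{w}{2} \right)} + 2}{4}.
Check: d/dw[\frac{3 \cos{\left(- w^{3} + w^{2} + \frac{w}{2} \right)} + 2}{4}] = \frac{9 w^{2} \sin{\left(- w^{3} + w^{2} + \frac{w}{2} \right)}}{4} - \frac{3 w \sin{\left(- w^{3} + w^{2} + \frac{w}{2} \right)}}{2} - \frac{3 \sin{\left(- w^{3} + w^{2} + \frac{w}{2} \right)}}{8} = G'(w).

G(w) = \frac{3 \cos{\left(- w^{3} + w^{2} + \frac{w}{2} \right)} + 2}{4}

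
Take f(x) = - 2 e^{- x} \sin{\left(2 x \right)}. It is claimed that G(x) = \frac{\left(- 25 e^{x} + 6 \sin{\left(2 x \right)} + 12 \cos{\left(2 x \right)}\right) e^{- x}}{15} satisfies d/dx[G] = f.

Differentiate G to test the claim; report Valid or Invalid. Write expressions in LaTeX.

Valid: G'(x) = f(x).

d/dx[G] = - 2 e^{- x} \sin{\left(2 x \right)}
This equals f(x) exactly, so the claim holds.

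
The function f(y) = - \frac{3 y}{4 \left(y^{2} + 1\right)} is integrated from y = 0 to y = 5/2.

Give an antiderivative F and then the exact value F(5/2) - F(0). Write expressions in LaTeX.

f matches the chain-rule pattern g'(h)*h' with inner function h(y) = y^{2} + 1; substituting u = h(y) collapses the integral.
F(y) = - \frac{3 \log{\left(y^{2} + 1 \right)}}{8} is an antiderivative of f.
Check: d/dy[- \frac{3 \log{\left(y^{2} + 1 \right)}}{8}] = - \frac{3 y}{4 y^{2} + 4}, which equals f(y).
F(5/2) = - \frac{3 \log{\left(\frac{29}{4} \right)}}{8}; F(0) = 0.
Integral = F(5/2) - F(0) = - \frac{3 \log{\left(\frac{29}{4} \right)}}{8}.

Antiderivative: F(y) = - \frac{3 \log{\left(y^{2} + 1 \right)}}{8}; value = - \frac{3 \log{\left(\frac{29}{4} \right)}}{8}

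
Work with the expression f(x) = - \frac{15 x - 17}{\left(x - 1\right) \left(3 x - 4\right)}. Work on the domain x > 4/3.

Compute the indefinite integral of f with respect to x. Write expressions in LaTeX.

Recover f(x) by differentiating a candidate F(x); any mismatch rules it out.
Check: d/dx[- 2 \log{\left(x - 1 \right)} - 3 \log{\left(3 x - 4 \right)}] = \frac{17 - 15 x}{3 x^{2} - 7 x + 4}, which equals f(x).

F(x) = - 2 \log{\left(x - 1 \right)} - 3 \log{\left(3 x - 4 \right)} + C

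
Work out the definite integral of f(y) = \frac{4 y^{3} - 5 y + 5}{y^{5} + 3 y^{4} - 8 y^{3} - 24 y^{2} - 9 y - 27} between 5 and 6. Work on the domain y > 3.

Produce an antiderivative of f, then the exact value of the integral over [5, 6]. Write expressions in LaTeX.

Antiderivative: F(y) = \frac{245 \left(y + 3\right) \log{\left(y - 3 \right)} - 533 \left(y + 3\right) \log{\left(y + 3 \right)} + 144 \left(y + 3\right) \log{\left(y^{2} + 1 \right)} - 54 \left(y + 3\right) \operatorname{atan}{\left(y \right)} - 1320}{900 \left(y + 3\right)}; value = - \frac{533 \log{\left(9 \right)}}{900} - \frac{4 \log{\left(26 \right)}}{25} - \frac{49 \log{\left(2 \right)}}{180} - \frac{3 \operatorname{atan}{\left(6 \right)}}{50} + \frac{11}{540} + \frac{3 \operatorname{atan}{\left(5 \right)}}{50} + \frac{49 \log{\left(3 \right)}}{180} + \frac{4 \log{\left(37 \right)}}{25} + \frac{533 \log{\left(8 \right)}}{900}

The denominator factors as \left(y - 3\right) \left(y + 3\right)^{2} \left(y^{2} + 1\right); partial fractions split f into directly integrable pieces: \frac{16 y - 3}{50 \left(y^{2} + 1\right)} - \frac{533}{900 \left(y + 3\right)} + \frac{22}{15 \left(y + 3\right)^{2}} + \frac{49}{180 \left(y - 3\right)}.
F(y) = \frac{245 \left(y + 3\right) \log{\left(y - 3 \right)} - 533 \left(y + 3\right) \log{\left(y + 3 \right)} + 144 \left(y + 3\right) \log{\left(y^{2} + 1 \right)} - 54 \left(y + 3\right) \operatorname{atan}{\left(y \right)} - 1320}{900 \left(y + 3\right)} is an antiderivative of f.
Check: d/dy[\frac{245 \left(y + 3\right) \log{\left(y - 3 \right)} - 533 \left(y + 3\right) \log{\left(y + 3 \right)} + 144 \left(y + 3\right) \log{\left(y^{2} + 1 \right)} - 54 \left(y + 3\right) \operatorname{atan}{\left(y \right)} - 1320}{900 \left(y + 3\right)}] = \frac{4 y^{3} - 5 y + 5}{y^{5} + 3 y^{4} - 8 y^{3} - 24 y^{2} - 9 y - 27} = f(y).
F(6) = - \frac{533 \log{\left(9 \right)}}{900} - \frac{22}{135} - \frac{3 \operatorname{atan}{\left(6 \right)}}{50} + \frac{49 \log{\left(3 \right)}}{180} + \frac{4 \log{\left(37 \right)}}{25}; F(5) = - \frac{533 \log{\left(8 \right)}}{900} - \frac{11}{60} - \frac{3 \operatorname{atan}{\left(5 \right)}}{50} + \frac{49 \log{\left(2 \right)}}{180} + \frac{4 \log{\left(26 \right)}}{25}.
Integral = F(6) - F(5) = - \frac{533 \log{\left(9 \right)}}{900} - \frac{4 \log{\left(26 \right)}}{25} - \frac{49 \log{\left(2 \right)}}{180} - \frac{3 \operatorname{atan}{\left(6 \right)}}{50} + \frac{11}{540} + \frac{3 \operatorname{atan}{\left(5 \right)}}{50} + \frac{49 \log{\left(3 \right)}}{180} + \frac{4 \log{\left(37 \right)}}{25} + \frac{533 \log{\left(8 \right)}}{900}.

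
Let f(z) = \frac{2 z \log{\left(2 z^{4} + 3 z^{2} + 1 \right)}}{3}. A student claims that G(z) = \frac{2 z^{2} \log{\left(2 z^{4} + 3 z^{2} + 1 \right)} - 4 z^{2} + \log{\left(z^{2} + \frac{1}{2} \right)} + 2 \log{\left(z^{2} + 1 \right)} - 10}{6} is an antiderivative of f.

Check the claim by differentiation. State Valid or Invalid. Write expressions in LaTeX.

d/dz[G] = \frac{2 z \log{\left(2 z^{4} + 3 z^{2} + 1 \right)}}{3}
This equals f(z) exactly, so the claim holds.

Valid - differentiating G returns exactly f.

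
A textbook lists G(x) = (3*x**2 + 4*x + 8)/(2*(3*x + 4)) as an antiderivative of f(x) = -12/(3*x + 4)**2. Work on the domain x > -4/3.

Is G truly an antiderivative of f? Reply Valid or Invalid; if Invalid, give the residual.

d/dx[G] = (9*x**2 + 24*x - 8)/(18*x**2 + 48*x + 32)
d/dx[G] - f(x) = 1/2 != 0.

Invalid: d/dx[G] - f = 1/2, which is not 0.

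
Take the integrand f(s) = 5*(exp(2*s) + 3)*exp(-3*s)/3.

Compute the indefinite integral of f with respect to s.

F(s) = -5*(exp(2*s) + 1)*exp(-3*s)/3 + C

Since d/ds undoes antidifferentiation here, F'(s) = f(s) is required of F(s).
Check: d/ds[-5*(exp(2*s) + 1)*exp(-3*s)/3] = (5*exp(2*s) + 15)*exp(-3*s)/3, which equals f(s).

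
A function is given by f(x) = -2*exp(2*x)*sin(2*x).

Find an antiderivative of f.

An antiderivative is F(x) = (-sin(2*x) + cos(2*x))*exp(2*x)/2.

Since d/dx undoes antidifferentiation here, F'(x) = f(x) is required of F(x).
Check: d/dx[(-sin(2*x) + cos(2*x))*exp(2*x)/2] = -2*exp(2*x)*sin(2*x) = f(x).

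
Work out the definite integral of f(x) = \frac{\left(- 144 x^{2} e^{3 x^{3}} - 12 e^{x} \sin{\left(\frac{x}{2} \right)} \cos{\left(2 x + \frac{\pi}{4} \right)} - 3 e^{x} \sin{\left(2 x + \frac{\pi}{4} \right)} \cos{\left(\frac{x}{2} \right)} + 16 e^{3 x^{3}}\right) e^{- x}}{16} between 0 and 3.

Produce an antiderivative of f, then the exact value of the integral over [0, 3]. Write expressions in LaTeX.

For F(x) to be correct the identity F'(x) - f(x) = 0 must hold.
F(x) = - \frac{3 \sin{\left(\frac{x}{2} \right)} \sin{\left(2 x + \frac{\pi}{4} \right)}}{8} - e^{- x} e^{3 x^{3}} is an antiderivative of f.
Check: d/dx[- \frac{3 \sin{\left(\frac{x}{2} \right)} \sin{\left(2 x + \frac{\pi}{4} \right)}}{8} - e^{- x} e^{3 x^{3}}] = \frac{\left(- 144 x^{2} e^{3 x^{3}} - 12 e^{x} \sin{\left(\frac{x}{2} \right)} \cos{\left(2 x + \frac{\pi}{4} \right)} - 3 e^{x} \sin{\left(2 x + \frac{\pi}{4} \right)} \cos{\left(\frac{x}{2} \right)} + 16 e^{3 x^{3}}\right) e^{- x}}{16} = f(x).
F(3) = - e^{78} - \frac{3 \sin{\left(\frac{3}{2} \right)} \sin{\left(\frac{\pi}{4} + 6 \right)}}{8}; F(0) = -1.
Integral = F(3) - F(0) = - e^{78} - \frac{3 \sin{\left(\frac{3}{2} \right)} \sin{\left(\frac{\pi}{4} + 6 \right)}}{8} + 1.

Antiderivative: F(x) = - \frac{3 \sin{\left(\frac{x}{2} \right)} \sin{\left(2 x + \frac{\pi}{4} \right)}}{8} - e^{- x} e^{3 x^{3}}; value = - e^{78} - \frac{3 \sin{\left(\frac{3}{2} \right)} \sin{\left(\frac{\pi}{4} + 6 \right)}}{8} + 1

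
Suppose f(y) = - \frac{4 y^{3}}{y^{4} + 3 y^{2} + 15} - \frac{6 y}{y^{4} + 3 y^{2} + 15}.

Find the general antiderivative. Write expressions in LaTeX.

The substitution u = \frac{y^{4}}{3} + y^{2} + 5 works: f is exactly (dF/du)*(du/dy) for that inner function.
Check: d/dy[- \log{\left(\frac{y^{4}}{3} + y^{2} + 5 \right)}] = \frac{- 4 y^{3} - 6 y}{y^{4} + 3 y^{2} + 15}, which equals f(y).

F(y) = - \log{\left(\frac{y^{4}}{3} + y^{2} + 5 \right)} + C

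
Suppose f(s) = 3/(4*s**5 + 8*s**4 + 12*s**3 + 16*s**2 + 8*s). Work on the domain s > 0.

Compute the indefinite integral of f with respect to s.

The denominator factors as 4*s*(s + 1)**2*(s**2 + 2); partial fractions split f into directly integrable pieces: (s - 4)/(24*(s**2 + 2)) - 5/(12*(s + 1)) - 1/(4*(s + 1)**2) + 3/(8*s).
Check: d/ds[-(-18*s*log(s) + 20*s*log(s + 1) - s*log(s**2 + 2) + 4*sqrt(2)*s*atan(sqrt(2)*s/2) - 18*log(s) + 20*log(s + 1) - log(s**2 + 2) + 4*sqrt(2)*atan(sqrt(2)*s/2) - 12)/(48*(s + 1))] = 3/(4*s**5 + 8*s**4 + 12*s**3 + 16*s**2 + 8*s) = f(s).

F(s) = -(-18*s*log(s) + 20*s*log(s + 1) - s*log(s**2 + 2) + 4*sqrt(2)*s*atan(sqrt(2)*s/2) - 18*log(s) + 20*log(s + 1) - log(s**2 + 2) + 4*sqrt(2)*atan(sqrt(2)*s/2) - 12)/(48*(s + 1)) + C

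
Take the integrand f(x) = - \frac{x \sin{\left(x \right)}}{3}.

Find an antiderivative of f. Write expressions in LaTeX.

An antiderivative is F(x) = \frac{x \cos{\left(x \right)} - \sin{\left(x \right)}}{3}.

Any candidate F(x) must reproduce f(x) exactly when differentiated.
Check: d/dx[\frac{x \cos{\left(x \right)} - \sin{\left(x \right)}}{3}] = - \frac{x \sin{\left(x \right)}}{3} = f(x).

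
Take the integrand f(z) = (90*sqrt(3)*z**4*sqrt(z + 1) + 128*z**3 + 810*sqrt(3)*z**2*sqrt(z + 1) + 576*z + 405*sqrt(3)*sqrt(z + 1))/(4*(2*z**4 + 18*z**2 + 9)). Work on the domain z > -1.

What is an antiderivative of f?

An antiderivative is F(z) = 15*z*sqrt(3*z + 3)/2 + 15*sqrt(3*z + 3)/2 + 4*log(z**4/3 + 3*z**2 + 3/2).

A first test for any F(z): its z-derivative must equal f(z) identically.
Check: d/dz[15*z*sqrt(3*z + 3)/2 + 15*sqrt(3*z + 3)/2 + 4*log(z**4/3 + 3*z**2 + 3/2)] = (90*sqrt(3)*z**5 + 90*sqrt(3)*z**4 + 128*z**3*sqrt(z + 1) + 810*sqrt(3)*z**3 + 810*sqrt(3)*z**2 + 576*z*sqrt(z + 1) + 405*sqrt(3)*z + 405*sqrt(3))/(8*z**4*sqrt(z + 1) + 72*z**2*sqrt(z + 1) + 36*sqrt(z + 1)), which equals f(z).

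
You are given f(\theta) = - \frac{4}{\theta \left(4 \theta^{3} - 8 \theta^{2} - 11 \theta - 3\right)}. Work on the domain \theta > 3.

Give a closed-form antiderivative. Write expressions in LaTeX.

Factor the denominator (\theta \left(\theta - 3\right) \left(2 \theta + 1\right)^{2}) and decompose: f = - \frac{128}{49 \left(2 \theta + 1\right)} - \frac{16}{7 \left(2 \theta + 1\right)^{2}} - \frac{4}{147 \left(\theta - 3\right)} + \frac{4}{3 \theta}; each piece integrates to a log, atan, or power term.
Check: d/d\theta[\frac{392 \theta \log{\left(\theta \right)} - 8 \theta \log{\left(\theta - 3 \right)} - 384 \theta \log{\left(\theta + \frac{1}{2} \right)} + 196 \log{\left(\theta \right)} - 4 \log{\left(\theta - 3 \right)} - 192 \log{\left(\theta + \frac{1}{2} \right)} + 168}{294 \theta + 147}] = - \frac{4}{4 \theta^{4} - 8 \theta^{3} - 11 \theta^{2} - 3 \theta}, which equals f(\theta).

An antiderivative is F(\theta) = \frac{392 \theta \log{\left(\theta \right)} - 8 \theta \log{\left(\theta - 3 \right)} - 384 \theta \log{\left(\theta + \frac{1}{2} \right)} + 196 \log{\left(\theta \right)} - 4 \log{\left(\theta - 3 \right)} - 192 \log{\left(\theta + \frac{1}{2} \right)} + 168}{294 \theta + 147}.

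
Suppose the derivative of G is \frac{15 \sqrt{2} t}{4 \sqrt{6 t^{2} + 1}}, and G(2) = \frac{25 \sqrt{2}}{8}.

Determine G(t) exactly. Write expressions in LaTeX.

G'(t) matches the chain-rule pattern g'(h)*h' with inner function h(t) = 3 t^{2} + \frac{1}{2}; substituting u = h(t) collapses the integral.
A general antiderivative is \frac{5 \sqrt{3 t^{2} + \frac{1}{2}}}{4} + C.
The condition gives C = \frac{25 \sqrt{2}}{8} - (\frac{25 \sqrt{2}}{8}) = 0.
So G(t) = \frac{5 \sqrt{2} \sqrt{6 t^{2} + 1}}{8}.
Check: d/dt[\frac{5 \sqrt{2} \sqrt{6 t^{2} + 1}}{8}] = \frac{15 \sqrt{2} t}{4 \sqrt{6 t^{2} + 1}} = G'(t).

G(t) = \frac{5 \sqrt{2} \sqrt{6 t^{2} + 1}}{8}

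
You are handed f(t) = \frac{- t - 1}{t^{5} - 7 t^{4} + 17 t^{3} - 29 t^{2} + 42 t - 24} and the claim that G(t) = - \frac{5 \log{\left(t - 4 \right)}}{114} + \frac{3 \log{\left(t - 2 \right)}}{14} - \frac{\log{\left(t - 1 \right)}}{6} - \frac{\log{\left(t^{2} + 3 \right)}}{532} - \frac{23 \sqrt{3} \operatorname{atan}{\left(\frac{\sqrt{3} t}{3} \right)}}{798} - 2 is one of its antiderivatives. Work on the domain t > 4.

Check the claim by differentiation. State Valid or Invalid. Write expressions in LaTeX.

d/dt[G] = \frac{- t - 1}{t^{5} - 7 t^{4} + 17 t^{3} - 29 t^{2} + 42 t - 24}
This equals f(t) exactly, so the claim holds.

Valid: G'(t) = f(t).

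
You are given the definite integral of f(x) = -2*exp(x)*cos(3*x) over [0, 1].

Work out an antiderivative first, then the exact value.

Any candidate F(x) must reproduce f(x) exactly when differentiated.
F(x) = -(3*sin(3*x) + cos(3*x))*exp(x)/5 is an antiderivative of f.
Check: d/dx[-(3*sin(3*x) + cos(3*x))*exp(x)/5] = -2*exp(x)*cos(3*x) = f(x).
F(1) = -3*exp(1)*sin(3)/5 - exp(1)*cos(3)/5; F(0) = -1/5.
Integral = F(1) - F(0) = -3*exp(1)*sin(3)/5 + 1/5 - exp(1)*cos(3)/5.

Antiderivative: F(x) = -(3*sin(3*x) + cos(3*x))*exp(x)/5; value = -3*exp(1)*sin(3)/5 + 1/5 - exp(1)*cos(3)/5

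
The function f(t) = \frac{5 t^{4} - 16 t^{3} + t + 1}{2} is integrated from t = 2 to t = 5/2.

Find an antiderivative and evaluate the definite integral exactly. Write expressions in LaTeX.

Antiderivative: F(t) = \frac{t^{5}}{2} - 2 t^{4} + \frac{t^{2}}{4} + \frac{t}{2}; value = - \frac{799}{64}

An antiderivative F(t) passes only if d/dt[F] lands on f(t) exactly.
F(t) = \frac{t^{5}}{2} - 2 t^{4} + \frac{t^{2}}{4} + \frac{t}{2} is an antiderivative of f.
Check: d/dt[\frac{t^{5}}{2} - 2 t^{4} + \frac{t^{2}}{4} + \frac{t}{2}] = \frac{5 t^{4}}{2} - 8 t^{3} + \frac{t}{2} + \frac{1}{2}, which equals f(t).
F(5/2) = - \frac{1695}{64}; F(2) = -14.
Integral = F(5/2) - F(2) = - \frac{799}{64}.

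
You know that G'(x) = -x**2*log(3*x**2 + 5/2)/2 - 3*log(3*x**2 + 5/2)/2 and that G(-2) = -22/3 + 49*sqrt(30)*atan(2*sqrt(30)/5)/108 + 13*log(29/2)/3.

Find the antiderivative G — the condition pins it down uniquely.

Integrate term by term and add the pieces.
A general antiderivative is x**3/9 + 49*x/18 + (-x**3/6 - 3*x/2)*log(3*x**2 + 5/2) - 49*sqrt(30)*atan(sqrt(30)*x/5)/108 + C.
The condition gives C = -22/3 + 49*sqrt(30)*atan(2*sqrt(30)/5)/108 + 13*log(29/2)/3 - (-19/3 + 49*sqrt(30)*atan(2*sqrt(30)/5)/108 + 13*log(29/2)/3) = -1.
So G(x) = x**3/9 + 49*x/18 + (-x**3/6 - 3*x/2)*log(3*x**2 + 5/2) - 49*sqrt(30)*atan(sqrt(30)*x/5)/108 - 1.
Check: d/dx[x**3/9 + 49*x/18 + (-x**3/6 - 3*x/2)*log(3*x**2 + 5/2) - 49*sqrt(30)*atan(sqrt(30)*x/5)/108 - 1] = -x**2*log(3*x**2 + 5/2)/2 - 3*log(3*x**2 + 5/2)/2 = G'(x).

G(x) = x**3/9 + 49*x/18 + (-x**3/6 - 3*x/2)*log(3*x**2 + 5/2) - 49*sqrt(30)*atan(sqrt(30)*x/5)/108 - 1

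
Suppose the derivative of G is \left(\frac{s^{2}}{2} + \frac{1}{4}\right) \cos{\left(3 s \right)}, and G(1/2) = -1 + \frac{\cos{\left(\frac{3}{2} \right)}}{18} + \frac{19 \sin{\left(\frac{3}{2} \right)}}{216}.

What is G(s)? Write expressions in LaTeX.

Since d/ds undoes antidifferentiation here, G(s) must give back the stated G'(s).
A general antiderivative is \frac{s^{2} \sin{\left(3 s \right)}}{6} + \frac{s \cos{\left(3 s \right)}}{9} + \frac{5 \sin{\left(3 s \right)}}{108} + C.
The condition gives C = -1 + \frac{\cos{\left(\frac{3}{2} \right)}}{18} + \frac{19 \sin{\left(\frac{3}{2} \right)}}{216} - (\frac{\cos{\left(\frac{3}{2} \right)}}{18} + \frac{19 \sin{\left(\frac{3}{2} \right)}}{216}) = -1.
So G(s) = \frac{s^{2} \sin{\left(3 s \right)}}{6} + \frac{s \cos{\left(3 s \right)}}{9} + \frac{5 \sin{\left(3 s \right)}}{108} - 1.
Check: d/ds[\frac{s^{2} \sin{\left(3 s \right)}}{6} + \frac{s \cos{\left(3 s \right)}}{9} + \frac{5 \sin{\left(3 s \right)}}{108} - 1] = \frac{s^{2} \cos{\left(3 s \right)}}{2} + \frac{\cos{\left(3 s \right)}}{4}, which equals G'(s).

G(s) = \frac{s^{2} \sin{\left(3 s \right)}}{6} + \frac{s \cos{\left(3 s \right)}}{9} + \frac{5 \sin{\left(3 s \right)}}{108} - 1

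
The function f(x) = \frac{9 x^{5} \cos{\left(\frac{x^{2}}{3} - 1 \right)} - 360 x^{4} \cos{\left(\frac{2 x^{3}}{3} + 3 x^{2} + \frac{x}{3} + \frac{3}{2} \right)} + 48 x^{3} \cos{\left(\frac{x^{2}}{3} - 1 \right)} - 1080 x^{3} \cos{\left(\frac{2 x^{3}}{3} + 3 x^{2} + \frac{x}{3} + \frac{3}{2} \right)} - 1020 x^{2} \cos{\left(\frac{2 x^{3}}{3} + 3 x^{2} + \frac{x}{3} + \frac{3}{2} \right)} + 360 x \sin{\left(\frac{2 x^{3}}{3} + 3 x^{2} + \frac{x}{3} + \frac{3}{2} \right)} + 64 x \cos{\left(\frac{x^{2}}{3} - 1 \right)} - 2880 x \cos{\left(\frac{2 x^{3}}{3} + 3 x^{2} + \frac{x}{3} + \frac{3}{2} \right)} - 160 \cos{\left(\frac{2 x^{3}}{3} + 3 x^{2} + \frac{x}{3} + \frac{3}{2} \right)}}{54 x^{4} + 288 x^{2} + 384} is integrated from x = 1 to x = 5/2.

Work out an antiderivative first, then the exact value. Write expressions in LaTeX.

Antiderivative: F(x) = \frac{\sin{\left(\frac{x^{2}}{3} - 1 \right)}}{4} - \frac{5 \sin{\left(\frac{2 x^{3}}{3} + 3 x^{2} + \frac{x}{3} + \frac{3}{2} \right)}}{\frac{3 x^{2}}{2} + 4}; value = \frac{10 \sin{\left(\frac{11}{2} \right)}}{11} - \frac{40 \sin{\left(\frac{63}{2} \right)}}{107} + \frac{\sin{\left(\frac{2}{3} \right)}}{4} + \frac{\sin{\left(\frac{13}{12} \right)}}{4}

Check any antiderivative F(x) by computing F'(x) and comparing it with f(x).
F(x) = \frac{\sin{\left(\frac{x^{2}}{3} - 1 \right)}}{4} - \frac{5 \sin{\left(\frac{2 x^{3}}{3} + 3 x^{2} + \frac{x}{3} + \frac{3}{2} \right)}}{\frac{3 x^{2}}{2} + 4} is an antiderivative of f.
Check: d/dx[\frac{\sin{\left(\frac{x^{2}}{3} - 1 \right)}}{4} - \frac{5 \sin{\left(\frac{2 x^{3}}{3} + 3 x^{2} + \frac{x}{3} + \frac{3}{2} \right)}}{\frac{3 x^{2}}{2} + 4}] = \frac{9 x^{5} \cos{\left(\frac{x^{2}}{3} - 1 \right)} - 360 x^{4} \cos{\left(\frac{2 x^{3}}{3} + 3 x^{2} + \frac{x}{3} + \frac{3}{2} \right)} + 48 x^{3} \cos{\left(\frac{x^{2}}{3} - 1 \right)} - 1080 x^{3} \cos{\left(\frac{2 x^{3}}{3} + 3 x^{2} + \frac{x}{3} + \frac{3}{2} \right)} - 1020 x^{2} \cos{\left(\frac{2 x^{3}}{3} + 3 x^{2} + \frac{x}{3} + \frac{3}{2} \right)} + 360 x \sin{\left(\frac{2 x^{3}}{3} + 3 x^{2} + \frac{x}{3} + \frac{3}{2} \right)} + 64 x \cos{\left(\frac{x^{2}}{3} - 1 \right)} - 2880 x \cos{\left(\frac{2 x^{3}}{3} + 3 x^{2} + \frac{x}{3} + \frac{3}{2} \right)} - 160 \cos{\left(\frac{2 x^{3}}{3} + 3 x^{2} + \frac{x}{3} + \frac{3}{2} \right)}}{54 x^{4} + 288 x^{2} + 384} = f(x).
F(5/2) = - \frac{40 \sin{\left(\frac{63}{2} \right)}}{107} + \frac{\sin{\left(\frac{13}{12} \right)}}{4}; F(1) = - \frac{\sin{\left(\frac{2}{3} \right)}}{4} - \frac{10 \sin{\left(\frac{11}{2} \right)}}{11}.
Integral = F(5/2) - F(1) = \frac{10 \sin{\left(\frac{11}{2} \right)}}{11} - \frac{40 \sin{\left(\frac{63}{2} \right)}}{107} + \frac{\sin{\left(\frac{2}{3} \right)}}{4} + \frac{\sin{\left(\frac{13}{12} \right)}}{4}.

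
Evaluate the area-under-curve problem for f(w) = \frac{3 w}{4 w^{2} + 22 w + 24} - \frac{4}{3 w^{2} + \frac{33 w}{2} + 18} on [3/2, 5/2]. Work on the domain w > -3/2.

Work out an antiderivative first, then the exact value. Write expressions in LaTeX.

The denominator factors as 6 \left(w + 4\right) \left(2 w + 3\right); partial fractions split f into directly integrable pieces: - \frac{59}{30 \left(2 w + 3\right)} + \frac{26}{15 \left(w + 4\right)}.
F(w) = \frac{- 59 \log{\left(w + \frac{3}{2} \right)} + 104 \log{\left(w + 4 \right)}}{60} is an antiderivative of f.
Check: d/dw[\frac{- 59 \log{\left(w + \frac{3}{2} \right)} + 104 \log{\left(w + 4 \right)}}{60}] = \frac{9 w - 16}{12 w^{2} + 66 w + 72}, which equals f(w).
F(5/2) = - \frac{59 \log{\left(4 \right)}}{60} + \frac{26 \log{\left(\frac{13}{2} \right)}}{15}; F(3/2) = - \frac{59 \log{\left(3 \right)}}{60} + \frac{26 \log{\left(\frac{11}{2} \right)}}{15}.
Integral = F(5/2) - F(3/2) = - \frac{26 \log{\left(\frac{11}{2} \right)}}{15} - \frac{59 \log{\left(4 \right)}}{60} + \frac{59 \log{\left(3 \right)}}{60} + \frac{26 \log{\left(\frac{13}{2} \right)}}{15}.

Antiderivative: F(w) = \frac{- 59 \log{\left(w + \frac{3}{2} \right)} + 104 \log{\left(w + 4 \right)}}{60}; value = - \frac{26 \log{\left(\frac{11}{2} \right)}}{15} - \frac{59 \log{\left(4 \right)}}{60} + \frac{59 \log{\left(3 \right)}}{60} + \frac{26 \log{\left(\frac{13}{2} \right)}}{15}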